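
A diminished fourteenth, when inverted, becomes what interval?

augmented 2nd

First reduce the compound diminished fourteenth to its simple form, a diminished seventh.
Inverted interval numbers add to nine, so a seventh pairs with a second (7 + 2 = 9).
Quality inverts too: diminished becomes augmented. That makes the inversion an augmented second.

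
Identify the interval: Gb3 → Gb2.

P8

Descending from Gb3 to Gb2 is the same interval as ascending Gb2 to Gb3.
G to G is the same letter name, plus an octave — that makes it an octave of some quality.
The perfect octave spans 12 semitones, and Gb2 to Gb3 is exactly 12 semitones — so this is a perfect octave.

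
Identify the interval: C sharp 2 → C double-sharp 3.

C to C is the same letter name, plus an octave — that makes it an octave of some quality.
A perfect octave would be 12 semitones; C#2 to C##3 is 13, one semitone wider, so the interval is augmented.

A8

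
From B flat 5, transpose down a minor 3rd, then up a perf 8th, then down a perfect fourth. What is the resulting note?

Down a minor third from Bb5: G5 (3 semitones down).
Up a perfect octave from G5: G6 (12 semitones up).
A perfect fourth down from G6 is D6.

D 6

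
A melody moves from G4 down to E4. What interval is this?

Descending from G4 to E4 is the same interval as ascending E4 to G4.
E to G spans three letter names (E-F-G): a third.
A major third would be 4 semitones, but E4 to G4 is 3 — one semitone narrower, making it a minor third.

minor 3rd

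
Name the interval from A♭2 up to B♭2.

A to B spans two letter names (A-B), so the interval is some kind of second.
Counting semitones, Ab2→Bb2 is 2, which is the major second.

major second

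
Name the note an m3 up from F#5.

A5

The third takes the letter from F up to A.
Moving 3 semitones up from F#5 (the size of a minor third) reaches A5.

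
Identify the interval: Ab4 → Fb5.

A to F spans six letter names (A-B-C-D-E-F): a sixth.
A major sixth would be 9 semitones, but Ab4 to Fb5 is 8 — one semitone narrower, making it a minor sixth.

minor 6th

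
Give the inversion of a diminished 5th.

Inverted interval numbers add to nine, so a fifth pairs with a fourth (5 + 4 = 9).
And diminished becomes augmented under inversion, so we get an augmented fourth.

augmented 4th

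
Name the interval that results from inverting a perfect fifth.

Inverted interval numbers add to nine, so a fifth pairs with a fourth (5 + 4 = 9).
And perfect stays perfect under inversion, so we get a perfect fourth.

perfect fourth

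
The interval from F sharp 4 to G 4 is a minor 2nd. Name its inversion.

Interval numbers invert to sum to nine: 2 + 7 = 9, so a second inverts to a seventh.
Quality inverts too: minor becomes major. That makes the inversion a major seventh.

major seventh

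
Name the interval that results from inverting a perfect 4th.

Interval numbers invert to sum to nine: 4 + 5 = 9, so a fourth inverts to a fifth.
Quality inverts too: perfect stays perfect. That makes the inversion a perfect fifth.

P5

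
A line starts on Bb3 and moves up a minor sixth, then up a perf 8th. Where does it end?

Up a minor sixth from Bb3: Gb4 (8 semitones up).
Up a perfect octave from Gb4: Gb5 (12 semitones up).

Gb5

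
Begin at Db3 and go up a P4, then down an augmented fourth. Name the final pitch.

Db3 up a perfect fourth → Gb3 (5 semitones).
Gb3 down an augmented fourth → Dbb3 (6 semitones).

Dbb3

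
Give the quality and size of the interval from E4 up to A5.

perfect 11th

E to A spans four letter names (E-F-G-A), plus an octave — that makes it an eleventh of some quality.
E4 to A5 is 17 semitones, matching the perfect eleventh exactly, so the quality is perfect.
(Equivalently, a compound perfect fourth: a perfect fourth plus an octave.)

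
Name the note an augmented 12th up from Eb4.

B5

Counting five letter names plus an octave up from E lands on B.
Moving 20 semitones up from Eb4 (the size of an augmented twelfth) reaches B5.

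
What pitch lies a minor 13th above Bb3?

Gb5

Counting six letter names plus an octave up from B lands on G.
A minor thirteenth spans 20 semitones, so from Bb3 the target pitch is Gb5.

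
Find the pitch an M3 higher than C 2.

Three letter names up from C: E.
A major third is 4 semitones; 4 semitones up from C2 gives E2.

E 2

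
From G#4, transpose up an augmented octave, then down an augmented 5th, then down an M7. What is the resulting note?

D4

G#4 up an augmented octave → G##5 (13 semitones).
G##5 down an augmented fifth → C#5 (8 semitones).
C#5 down a major seventh → D4 (11 semitones).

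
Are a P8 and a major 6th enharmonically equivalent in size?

No

12 semitones (perfect octave) vs 9 semitones (major sixth): not equal.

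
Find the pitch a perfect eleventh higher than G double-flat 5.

C double-flat 7

Four letters up from G (plus an octave) reaches C.
A perfect eleventh is 17 semitones; 17 semitones up from Gbb5 gives Cbb7.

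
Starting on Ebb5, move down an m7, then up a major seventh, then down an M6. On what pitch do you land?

Gb4

Down a minor seventh from Ebb5: Fb4 (10 semitones down).
Up a major seventh from Fb4: Eb5 (11 semitones up).
Eb5 down a major sixth → Gb4 (9 semitones).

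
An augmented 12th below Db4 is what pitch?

Five letters down from D (plus an octave) reaches G.
An augmented twelfth is 20 semitones; 20 semitones down from Db4 gives Gbb2.

Gbb2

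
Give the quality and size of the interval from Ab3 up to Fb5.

A to F spans six letter names (A-B-C-D-E-F), plus an octave — that makes it a thirteenth of some quality.
Ab3 to Fb5 is 20 semitones, a half step short of the major thirteenth (21), so this is minor.
(Equivalently, a compound minor sixth: a minor sixth plus an octave.)

minor 13th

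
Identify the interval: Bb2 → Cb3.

minor second

B to C spans two letter names (B-C) — that makes it a second of some quality.
At 1 semitone, Bb2→Cb3 falls one short of a major second: minor.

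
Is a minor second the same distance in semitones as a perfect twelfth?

A minor second is 1 semitone but a perfect twelfth is 19 semitones — different sizes.

No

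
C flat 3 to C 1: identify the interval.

Descending from Cb3 to C1 is the same interval as ascending C1 to Cb3.
C to C is the same letter name, plus 2 octaves — that makes it a fifteenth of some quality.
The perfect fifteenth is 24 semitones; here we have 23, one semitone narrower: diminished.
(Equivalently, a compound diminished octave: a diminished octave plus an octave.)

d15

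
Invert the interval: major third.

m6

The rule of nine gives the new number: 9 − 3 = 6, so a third becomes a sixth.
Quality inverts too: major becomes minor. That makes the inversion a minor sixth.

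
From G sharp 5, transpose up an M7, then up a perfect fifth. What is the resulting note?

C double-sharp 7

G#5 up a major seventh → F##6 (11 semitones).
Up a perfect fifth from F##6: C##7 (7 semitones up).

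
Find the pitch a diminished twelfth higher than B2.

F4

Counting five letter names plus an octave up from B lands on F.
A diminished twelfth is 18 semitones; 18 semitones up from B2 gives F4.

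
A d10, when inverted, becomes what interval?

augmented 6th

First reduce the compound diminished tenth to its simple form, a diminished third.
Inverted interval numbers add to nine, so a third pairs with a sixth (3 + 6 = 9).
The quality also flips — diminished becomes augmented — giving an augmented sixth.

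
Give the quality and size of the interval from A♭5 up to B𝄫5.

m2

A to B spans two letter names (A-B), so the interval is some kind of second.
Ab5 to Bbb5 is 1 semitone, a half step short of the major second (2), so this is minor.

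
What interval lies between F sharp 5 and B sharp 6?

F to B spans four letter names (F-G-A-B), plus an octave — that makes it an eleventh of some quality.
The perfect eleventh is 17 semitones; here we have 18, one semitone wider: augmented.
(Equivalently, a compound augmented fourth: an augmented fourth plus an octave.)

augmented 11th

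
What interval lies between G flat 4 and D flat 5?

G to D spans five letter names (G-A-B-C-D) — that makes it a fifth of some quality.
Gb4 to Db5 is 7 semitones, matching the perfect fifth exactly, so the quality is perfect.

perfect fifth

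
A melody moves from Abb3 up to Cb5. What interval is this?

major 10th

A to C spans three letter names (A-B-C), plus an octave: a tenth.
Counting semitones, Abb3→Cb5 is 16, which is the major tenth.
(Equivalently, a compound major third: a major third plus an octave.)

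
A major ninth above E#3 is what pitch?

F##4

Two letters up from E (plus an octave) reaches F.
A major ninth spans 14 semitones, so from E#3 the target pitch is F##4.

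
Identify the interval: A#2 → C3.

A to C spans three letter names (A-B-C), so the interval is some kind of third.
The major third is 4 semitones; here we have 2, two semitones narrower: diminished.

diminished third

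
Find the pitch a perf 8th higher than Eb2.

The letter stays E (same as the start), shifted an octave up.
A perfect octave spans 12 semitones, so from Eb2 the target pitch is Eb3.

Eb3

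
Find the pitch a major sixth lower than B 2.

D 2

Six letter names down from B: D.
Moving 9 semitones down from B2 (the size of a major sixth) reaches D2.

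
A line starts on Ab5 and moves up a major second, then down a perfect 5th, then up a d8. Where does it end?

Ebb6

Up a major second from Ab5: Bb5 (2 semitones up).
A perfect fifth down from Bb5 is Eb5.
Up a diminished octave from Eb5: Ebb6 (11 semitones up).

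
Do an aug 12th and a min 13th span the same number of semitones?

Yes

Both span 20 semitones: an augmented twelfth and a minor thirteenth are the same chromatic distance.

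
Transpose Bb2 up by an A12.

F#4

The twelfth's letter: B up five letter names plus an octave → F.
An augmented twelfth spans 20 semitones, so from Bb2 the target pitch is F#4.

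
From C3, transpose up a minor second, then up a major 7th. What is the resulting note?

C3 up a minor second → Db3 (1 semitone).
A major seventh up from Db3 is C4.

C4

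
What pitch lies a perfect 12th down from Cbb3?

Counting five letter names plus an octave down from C lands on F.
A perfect twelfth spans 19 semitones, so from Cbb3 the target pitch is Fbb1.

Fbb1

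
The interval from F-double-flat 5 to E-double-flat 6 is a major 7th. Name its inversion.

The rule of nine gives the new number: 9 − 7 = 2, so a seventh becomes a second.
The quality also flips — major becomes minor — giving a minor second.

minor second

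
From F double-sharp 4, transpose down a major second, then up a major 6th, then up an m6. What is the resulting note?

Down a major second from F##4: E#4 (2 semitones down).
Up a major sixth from E#4: C##5 (9 semitones up).
A minor sixth up from C##5 is A#5.

A sharp 5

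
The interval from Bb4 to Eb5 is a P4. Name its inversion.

The rule of nine gives the new number: 9 − 4 = 5, so a fourth becomes a fifth.
Quality inverts too: perfect stays perfect. That makes the inversion a perfect fifth.

P5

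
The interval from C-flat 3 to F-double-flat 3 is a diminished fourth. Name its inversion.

augmented 5th

The rule of nine gives the new number: 9 − 4 = 5, so a fourth becomes a fifth.
And diminished becomes augmented under inversion, so we get an augmented fifth.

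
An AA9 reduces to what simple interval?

doubly augmented 2nd

Each octave removed subtracts seven from the number: 9 − 7 = 2.
Quality carries through unchanged, so the simple form is a doubly augmented second.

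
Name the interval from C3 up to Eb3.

minor 3rd

C to E spans three letter names (C-D-E): a third.
C3 to Eb3 is 3 semitones, a half step short of the major third (4), so this is minor.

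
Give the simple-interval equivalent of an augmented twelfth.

augmented 5th

Each octave removed subtracts seven from the number: 12 − 7 = 5.
That makes an augmented twelfth a compound augmented fifth — an octave plus an augmented fifth.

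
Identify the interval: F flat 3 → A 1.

d13

Descending from Fb3 to A1 is the same interval as ascending A1 to Fb3.
A to F spans six letter names (A-B-C-D-E-F), plus an octave — that makes it a thirteenth of some quality.
A1 to Fb3 spans 19 semitones — two semitones narrower than the major thirteenth (21) — giving a diminished thirteenth.
(Equivalently, a compound diminished sixth: a diminished sixth plus an octave.)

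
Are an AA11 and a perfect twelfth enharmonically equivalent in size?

A doubly augmented eleventh = 19 semitones = a perfect twelfth; enharmonically equal.

Yes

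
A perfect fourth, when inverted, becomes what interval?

Interval numbers invert to sum to nine: 4 + 5 = 9, so a fourth inverts to a fifth.
The quality also flips — perfect stays perfect — giving a perfect fifth.

perfect fifth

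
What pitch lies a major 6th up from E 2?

C sharp 3

The sixth takes the letter from E up to C.
A major sixth is 9 semitones; 9 semitones up from E2 gives C#3.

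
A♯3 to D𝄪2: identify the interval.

Descending from A#3 to D##2 is the same interval as ascending D##2 to A#3.
D to A spans five letter names (D-E-F-G-A), plus an octave — that makes it a twelfth of some quality.
The perfect twelfth is 19 semitones; here we have 18, one semitone narrower: diminished.
(Equivalently, a compound diminished fifth: a diminished fifth plus an octave.)

diminished twelfth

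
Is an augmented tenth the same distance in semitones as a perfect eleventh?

Yes

Both span 17 semitones: an augmented tenth and a perfect eleventh are the same chromatic distance.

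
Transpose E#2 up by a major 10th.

G##3

The tenth's letter: E up three letter names plus an octave → G.
A major tenth spans 16 semitones, so from E#2 the target pitch is G##3.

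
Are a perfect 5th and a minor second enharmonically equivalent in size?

No

A perfect fifth is 7 semitones but a minor second is 1 semitone — different sizes.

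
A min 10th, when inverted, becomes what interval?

major sixth

First reduce the compound minor tenth to its simple form, a minor third.
Interval numbers invert to sum to nine: 3 + 6 = 9, so a third inverts to a sixth.
The quality also flips — minor becomes major — giving a major sixth.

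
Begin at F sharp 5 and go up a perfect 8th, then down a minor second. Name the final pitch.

E sharp 6

F#5 up a perfect octave → F#6 (12 semitones).
F#6 down a minor second → E#6 (1 semitone).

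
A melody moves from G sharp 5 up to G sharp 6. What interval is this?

P8

G to G is the same letter name, plus an octave — that makes it an octave of some quality.
The perfect octave spans 12 semitones, and G#5 to G#6 is exactly 12 semitones — so this is a perfect octave.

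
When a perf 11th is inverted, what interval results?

First reduce the compound perfect eleventh to its simple form, a perfect fourth.
Inverted interval numbers add to nine, so a fourth pairs with a fifth (4 + 5 = 9).
Quality inverts too: perfect stays perfect. That makes the inversion a perfect fifth.

perfect fifth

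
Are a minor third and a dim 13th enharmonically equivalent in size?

3 semitones (minor third) vs 19 semitones (diminished thirteenth): not equal.

No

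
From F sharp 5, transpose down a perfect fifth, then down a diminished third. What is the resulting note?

G double-sharp 4

Down a perfect fifth from F#5: B4 (7 semitones down).
Down a diminished third from B4: G##4 (2 semitones down).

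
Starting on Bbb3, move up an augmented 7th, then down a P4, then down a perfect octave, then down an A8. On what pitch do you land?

Eb2

An augmented seventh up from Bbb3 is A4.
Down a perfect fourth from A4: E4 (5 semitones down).
A perfect octave down from E4 is E3.
An augmented octave down from E3 is Eb2.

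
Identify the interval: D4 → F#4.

D to F spans three letter names (D-E-F): a third.
The major third spans 4 semitones, and D4 to F#4 is exactly 4 semitones — so this is a major third.

major third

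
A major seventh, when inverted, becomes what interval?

m2

Interval numbers invert to sum to nine: 7 + 2 = 9, so a seventh inverts to a second.
And major becomes minor under inversion, so we get a minor second.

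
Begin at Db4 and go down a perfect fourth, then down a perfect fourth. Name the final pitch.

Db4 down a perfect fourth → Ab3 (5 semitones).
Down a perfect fourth from Ab3: Eb3 (5 semitones down).

Eb3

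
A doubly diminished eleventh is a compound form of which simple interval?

Take out an octave (7 from the number): 11 − 7 = 4.
That makes a doubly diminished eleventh a compound doubly diminished fourth — an octave plus a doubly diminished fourth.

dd4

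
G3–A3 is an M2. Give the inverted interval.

Inverted interval numbers add to nine, so a second pairs with a seventh (2 + 7 = 9).
Quality inverts too: major becomes minor. That makes the inversion a minor seventh.

m7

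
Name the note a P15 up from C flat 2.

For a fifteenth the letter name doesn't change: still C, two octaves up.
A perfect fifteenth spans 24 semitones, so from Cb2 the target pitch is Cb4.

C flat 4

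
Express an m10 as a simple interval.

Take out an octave (7 from the number): 10 − 7 = 3.
Quality carries through unchanged, so the simple form is a minor third.

minor 3rd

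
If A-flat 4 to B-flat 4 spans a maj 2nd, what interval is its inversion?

Inverted interval numbers add to nine, so a second pairs with a seventh (2 + 7 = 9).
Quality inverts too: major becomes minor. That makes the inversion a minor seventh.

m7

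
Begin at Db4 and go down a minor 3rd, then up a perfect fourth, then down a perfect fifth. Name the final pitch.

Ab3

Down a minor third from Db4: Bb3 (3 semitones down).
A perfect fourth up from Bb3 is Eb4.
Eb4 down a perfect fifth → Ab3 (7 semitones).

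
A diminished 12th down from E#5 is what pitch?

A##3

The twelfth's letter: E down five letter names plus an octave → A.
A diminished twelfth spans 18 semitones, so from E#5 the target pitch is A##3.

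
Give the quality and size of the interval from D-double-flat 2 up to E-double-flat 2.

D to E spans two letter names (D-E) — that makes it a second of some quality.
The major second spans 2 semitones, and Dbb2 to Ebb2 is exactly 2 semitones — so this is a major second.

major second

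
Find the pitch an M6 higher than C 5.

A 5

Counting six letter names up from C lands on A.
Moving 9 semitones up from C5 (the size of a major sixth) reaches A5.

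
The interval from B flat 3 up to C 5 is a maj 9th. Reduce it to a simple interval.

Take out an octave (7 from the number): 9 − 7 = 2.
So a major ninth is an octave plus a major second. The quality is unchanged.

major 2nd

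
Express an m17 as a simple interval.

minor 3rd

Each octave removed subtracts seven from the number: 17 − 14 = 3.
That makes a minor seventeenth a compound minor third — 2 octaves plus a minor third.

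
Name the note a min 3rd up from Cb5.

Ebb5

Three letter names up from C: E.
A minor third spans 3 semitones, so from Cb5 the target pitch is Ebb5.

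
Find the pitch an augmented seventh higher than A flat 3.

G sharp 4

Counting seven letter names up from A lands on G.
Moving 12 semitones up from Ab3 (the size of an augmented seventh) reaches G#4.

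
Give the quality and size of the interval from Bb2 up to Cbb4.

diminished ninth

B to C spans two letter names (B-C), plus an octave — that makes it a ninth of some quality.
Bb2 to Cbb4 spans 12 semitones — two semitones narrower than the major ninth (14) — giving a diminished ninth.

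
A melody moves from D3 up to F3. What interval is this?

minor third

D to F spans three letter names (D-E-F): a third.
At 3 semitones, D3→F3 falls one short of a major third: minor.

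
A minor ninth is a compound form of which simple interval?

Take out an octave (7 from the number): 9 − 7 = 2.
So a minor ninth is an octave plus a minor second. The quality is unchanged.

minor second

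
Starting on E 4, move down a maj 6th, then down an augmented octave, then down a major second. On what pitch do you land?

F flat 2

Down a major sixth from E4: G3 (9 semitones down).
G3 down an augmented octave → Gb2 (13 semitones).
Gb2 down a major second → Fb2 (2 semitones).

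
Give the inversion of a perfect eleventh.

perfect 5th

First reduce the compound perfect eleventh to its simple form, a perfect fourth.
The rule of nine gives the new number: 9 − 4 = 5, so a fourth becomes a fifth.
The quality also flips — perfect stays perfect — giving a perfect fifth.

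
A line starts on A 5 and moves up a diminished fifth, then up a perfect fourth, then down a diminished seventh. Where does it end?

B 5

A5 up a diminished fifth → Eb6 (6 semitones).
Eb6 up a perfect fourth → Ab6 (5 semitones).
A diminished seventh down from Ab6 is B5.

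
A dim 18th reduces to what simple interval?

d4

Take out 2 octaves (14 from the number): 18 − 14 = 4.
So a diminished eighteenth is 2 octaves plus a diminished fourth. The quality is unchanged.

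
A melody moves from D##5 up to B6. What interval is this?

D to B spans six letter names (D-E-F-G-A-B), plus an octave, so the interval is some kind of thirteenth.
A major thirteenth would be 21 semitones; D##5 to B6 is 19, two semitones narrower, so the interval is diminished.
(Equivalently, a compound diminished sixth: a diminished sixth plus an octave.)

diminished 13th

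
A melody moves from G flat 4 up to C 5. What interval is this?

augmented fourth

G to C spans four letter names (G-A-B-C), so the interval is some kind of fourth.
The perfect fourth is 5 semitones; here we have 6, one semitone wider: augmented.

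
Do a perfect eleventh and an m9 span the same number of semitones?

No

A perfect eleventh is 17 semitones but a minor ninth is 13 semitones — different sizes.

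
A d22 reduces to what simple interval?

Each octave removed subtracts seven from the number: 22 − 14 = 8.
That makes a diminished twenty-second a compound diminished octave — 2 octaves plus a diminished octave.

d8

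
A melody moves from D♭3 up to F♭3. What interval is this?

minor 3rd

D to F spans three letter names (D-E-F): a third.
A major third would be 4 semitones, but Db3 to Fb3 is 3 — one semitone narrower, making it a minor third.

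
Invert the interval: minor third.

major sixth

The rule of nine gives the new number: 9 − 3 = 6, so a third becomes a sixth.
The quality also flips — minor becomes major — giving a major sixth.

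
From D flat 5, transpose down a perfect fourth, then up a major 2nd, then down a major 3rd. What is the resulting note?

Db5 down a perfect fourth → Ab4 (5 semitones).
Ab4 up a major second → Bb4 (2 semitones).
Bb4 down a major third → Gb4 (4 semitones).

G flat 4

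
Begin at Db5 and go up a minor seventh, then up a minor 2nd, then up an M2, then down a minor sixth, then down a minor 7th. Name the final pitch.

A minor seventh up from Db5 is Cb6.
Cb6 up a minor second → Dbb6 (1 semitone).
Dbb6 up a major second → Ebb6 (2 semitones).
A minor sixth down from Ebb6 is Gb5.
Down a minor seventh from Gb5: Ab4 (10 semitones down).

Ab4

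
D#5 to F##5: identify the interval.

major third

D to F spans three letter names (D-E-F): a third.
D#5 to F##5 is 4 semitones, matching the major third exactly, so the quality is major.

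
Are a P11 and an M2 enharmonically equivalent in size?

17 semitones (perfect eleventh) vs 2 semitones (major second): not equal.

No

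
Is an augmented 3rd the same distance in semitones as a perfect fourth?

Yes

Both span 5 semitones: an augmented third and a perfect fourth are the same chromatic distance.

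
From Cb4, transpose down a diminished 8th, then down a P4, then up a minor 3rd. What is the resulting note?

Bb2

A diminished octave down from Cb4 is C3.
A perfect fourth down from C3 is G2.
G2 up a minor third → Bb2 (3 semitones).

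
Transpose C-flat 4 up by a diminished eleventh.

F-double-flat 5

The eleventh's letter: C up four letter names plus an octave → F.
A diminished eleventh is 16 semitones; 16 semitones up from Cb4 gives Fbb5.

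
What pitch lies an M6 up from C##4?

The sixth takes the letter from C up to A.
A major sixth spans 9 semitones, so from C##4 the target pitch is A##4.

A##4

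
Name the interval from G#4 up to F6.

G to F spans seven letter names (G-A-B-C-D-E-F), plus an octave: a fourteenth.
A major fourteenth would be 23 semitones; G#4 to F6 is 21, two semitones narrower, so the interval is diminished.
(Equivalently, a compound diminished seventh: a diminished seventh plus an octave.)

d14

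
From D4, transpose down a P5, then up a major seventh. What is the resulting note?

A perfect fifth down from D4 is G3.
Up a major seventh from G3: F#4 (11 semitones up).

F#4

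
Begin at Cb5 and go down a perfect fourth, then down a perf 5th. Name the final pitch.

Down a perfect fourth from Cb5: Gb4 (5 semitones down).
Down a perfect fifth from Gb4: Cb4 (7 semitones down).

Cb4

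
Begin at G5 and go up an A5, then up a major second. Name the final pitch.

Up an augmented fifth from G5: D#6 (8 semitones up).
A major second up from D#6 is E#6.

E#6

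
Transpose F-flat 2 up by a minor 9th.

The ninth's letter: F up two letter names plus an octave → G.
A minor ninth is 13 semitones; 13 semitones up from Fb2 gives Gbb3.

G-double-flat 3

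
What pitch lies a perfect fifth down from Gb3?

Cb3

Five letter names down from G: C.
A perfect fifth is 7 semitones; 7 semitones down from Gb3 gives Cb3.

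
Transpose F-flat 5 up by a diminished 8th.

F-double-flat 6

An octave keeps the letter name F, an octave up from F.
A diminished octave spans 11 semitones, so from Fb5 the target pitch is Fbb6.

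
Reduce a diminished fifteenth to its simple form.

d8

Subtracting seven from the interval number removes an octave: 15 − 7 = 8.
That makes a diminished fifteenth a compound diminished octave — an octave plus a diminished octave.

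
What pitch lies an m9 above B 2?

C 4

The ninth's letter: B up two letter names plus an octave → C.
Moving 13 semitones up from B2 (the size of a minor ninth) reaches C4.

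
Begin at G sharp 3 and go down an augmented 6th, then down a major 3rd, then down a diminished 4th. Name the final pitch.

G#3 down an augmented sixth → Bb2 (10 semitones).
A major third down from Bb2 is Gb2.
Down a diminished fourth from Gb2: D2 (4 semitones down).

D 2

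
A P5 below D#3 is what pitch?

G#2

Counting five letter names down from D lands on G.
Moving 7 semitones down from D#3 (the size of a perfect fifth) reaches G#2.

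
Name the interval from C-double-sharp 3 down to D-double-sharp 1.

Descending from C##3 to D##1 is the same interval as ascending D##1 to C##3.
D to C spans seven letter names (D-E-F-G-A-B-C), plus an octave — that makes it a fourteenth of some quality.
At 22 semitones, D##1→C##3 falls one short of a major fourteenth: minor.
(Equivalently, a compound minor seventh: a minor seventh plus an octave.)

minor fourteenth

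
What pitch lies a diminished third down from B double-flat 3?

Three letter names down from B: G.
A diminished third spans 2 semitones, so from Bbb3 the target pitch is G3.

G 3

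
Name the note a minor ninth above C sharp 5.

Two letters up from C (plus an octave) reaches D.
A minor ninth spans 13 semitones, so from C#5 the target pitch is D6.

D 6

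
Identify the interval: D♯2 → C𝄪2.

Descending from D#2 to C##2 is the same interval as ascending C##2 to D#2.
C to D spans two letter names (C-D), so the interval is some kind of second.
At 1 semitone, C##2→D#2 falls one short of a major second: minor.

minor second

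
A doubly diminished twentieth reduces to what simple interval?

dd6

Subtracting seven from the interval number removes an octave: 20 − 14 = 6.
So a doubly diminished twentieth is 2 octaves plus a doubly diminished sixth. The quality is unchanged.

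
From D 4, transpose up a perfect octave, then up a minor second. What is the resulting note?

Up a perfect octave from D4: D5 (12 semitones up).
A minor second up from D5 is Eb5.

E flat 5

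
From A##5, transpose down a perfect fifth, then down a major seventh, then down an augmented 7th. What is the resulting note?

A##5 down a perfect fifth → D##5 (7 semitones).
A major seventh down from D##5 is E#4.
E#4 down an augmented seventh → F3 (12 semitones).

F3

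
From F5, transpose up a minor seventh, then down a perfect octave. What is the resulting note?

Eb5

F5 up a minor seventh → Eb6 (10 semitones).
A perfect octave down from Eb6 is Eb5.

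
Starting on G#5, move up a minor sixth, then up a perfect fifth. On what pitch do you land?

B6

Up a minor sixth from G#5: E6 (8 semitones up).
Up a perfect fifth from E6: B6 (7 semitones up).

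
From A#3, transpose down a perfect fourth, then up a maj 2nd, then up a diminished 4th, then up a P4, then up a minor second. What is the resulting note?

F4

A perfect fourth down from A#3 is E#3.
E#3 up a major second → F##3 (2 semitones).
F##3 up a diminished fourth → B3 (4 semitones).
B3 up a perfect fourth → E4 (5 semitones).
A minor second up from E4 is F4.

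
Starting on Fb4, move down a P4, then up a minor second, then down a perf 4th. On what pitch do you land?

Abb3

A perfect fourth down from Fb4 is Cb4.
Cb4 up a minor second → Dbb4 (1 semitone).
A perfect fourth down from Dbb4 is Abb3.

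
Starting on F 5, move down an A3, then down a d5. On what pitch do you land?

Down an augmented third from F5: Dbb5 (5 semitones down).
A diminished fifth down from Dbb5 is Gb4.

G flat 4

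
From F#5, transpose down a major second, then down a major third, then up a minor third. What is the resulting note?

Eb5

F#5 down a major second → E5 (2 semitones).
Down a major third from E5: C5 (4 semitones down).
Up a minor third from C5: Eb5 (3 semitones up).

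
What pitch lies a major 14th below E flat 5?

F flat 3

Counting seven letter names plus an octave down from E lands on F.
Moving 23 semitones down from Eb5 (the size of a major fourteenth) reaches Fb3.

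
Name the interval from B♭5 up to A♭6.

B to A spans seven letter names (B-C-D-E-F-G-A) — that makes it a seventh of some quality.
At 10 semitones, Bb5→Ab6 falls one short of a major seventh: minor.

minor seventh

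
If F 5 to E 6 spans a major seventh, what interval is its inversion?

minor second

Interval numbers invert to sum to nine: 7 + 2 = 9, so a seventh inverts to a second.
Quality inverts too: major becomes minor. That makes the inversion a minor second.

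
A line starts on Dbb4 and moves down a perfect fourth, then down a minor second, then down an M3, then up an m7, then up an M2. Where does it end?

Dbb4 down a perfect fourth → Abb3 (5 semitones).
Abb3 down a minor second → Gb3 (1 semitone).
A major third down from Gb3 is Ebb3.
Up a minor seventh from Ebb3: Dbb4 (10 semitones up).
A major second up from Dbb4 is Ebb4.

Ebb4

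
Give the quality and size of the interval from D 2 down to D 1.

perfect 8th

Descending from D2 to D1 is the same interval as ascending D1 to D2.
D to D is the same letter name, plus an octave, so the interval is some kind of octave.
Counting semitones, D1→D2 is 12, which is the perfect octave.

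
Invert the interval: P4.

The rule of nine gives the new number: 9 − 4 = 5, so a fourth becomes a fifth.
The quality also flips — perfect stays perfect — giving a perfect fifth.

perfect 5th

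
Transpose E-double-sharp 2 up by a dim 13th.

C-sharp 4

The thirteenth's letter: E up six letter names plus an octave → C.
A diminished thirteenth is 19 semitones; 19 semitones up from E##2 gives C#4.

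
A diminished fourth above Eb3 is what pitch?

Abb3

Four letter names up from E: A.
A diminished fourth is 4 semitones; 4 semitones up from Eb3 gives Abb3.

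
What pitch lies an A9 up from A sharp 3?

B double-sharp 4

Two letters up from A (plus an octave) reaches B.
An augmented ninth is 15 semitones; 15 semitones up from A#3 gives B##4.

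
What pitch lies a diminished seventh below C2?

The seventh takes the letter from C down to D.
Moving 9 semitones down from C2 (the size of a diminished seventh) reaches D#1.

D#1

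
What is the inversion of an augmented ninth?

First reduce the compound augmented ninth to its simple form, an augmented second.
Inverted interval numbers add to nine, so a second pairs with a seventh (2 + 7 = 9).
Quality inverts too: augmented becomes diminished. That makes the inversion a diminished seventh.

d7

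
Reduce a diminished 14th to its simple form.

diminished seventh

Each octave removed subtracts seven from the number: 14 − 7 = 7.
Quality carries through unchanged, so the simple form is a diminished seventh.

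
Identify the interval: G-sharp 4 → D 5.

diminished fifth

G to D spans five letter names (G-A-B-C-D) — that makes it a fifth of some quality.
The perfect fifth is 7 semitones; here we have 6, one semitone narrower: diminished.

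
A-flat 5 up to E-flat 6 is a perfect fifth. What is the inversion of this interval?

P4

The rule of nine gives the new number: 9 − 5 = 4, so a fifth becomes a fourth.
The quality also flips — perfect stays perfect — giving a perfect fourth.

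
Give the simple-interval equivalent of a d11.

diminished fourth

Each octave removed subtracts seven from the number: 11 − 7 = 4.
Quality carries through unchanged, so the simple form is a diminished fourth.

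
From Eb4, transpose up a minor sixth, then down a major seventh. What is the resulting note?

A minor sixth up from Eb4 is Cb5.
Down a major seventh from Cb5: Dbb4 (11 semitones down).

Dbb4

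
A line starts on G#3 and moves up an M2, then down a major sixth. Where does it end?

A major second up from G#3 is A#3.
A major sixth down from A#3 is C#3.

C#3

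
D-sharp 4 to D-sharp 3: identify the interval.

Descending from D#4 to D#3 is the same interval as ascending D#3 to D#4.
D to D is the same letter name, plus an octave: an octave.
The perfect octave spans 12 semitones, and D#3 to D#4 is exactly 12 semitones — so this is a perfect octave.

perfect 8th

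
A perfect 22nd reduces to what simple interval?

perfect 8th

Subtracting seven from the interval number removes an octave: 22 − 14 = 8.
So a perfect twenty-second is 2 octaves plus a perfect octave. The quality is unchanged.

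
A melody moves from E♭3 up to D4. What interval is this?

M7

E to D spans seven letter names (E-F-G-A-B-C-D), so the interval is some kind of seventh.
The major seventh spans 11 semitones, and Eb3 to D4 is exactly 11 semitones — so this is a major seventh.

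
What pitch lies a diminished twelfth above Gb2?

Five letters up from G (plus an octave) reaches D.
A diminished twelfth spans 18 semitones, so from Gb2 the target pitch is Dbb4.

Dbb4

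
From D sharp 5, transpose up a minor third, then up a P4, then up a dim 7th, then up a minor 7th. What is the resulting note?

Up a minor third from D#5: F#5 (3 semitones up).
F#5 up a perfect fourth → B5 (5 semitones).
A diminished seventh up from B5 is Ab6.
Ab6 up a minor seventh → Gb7 (10 semitones).

G flat 7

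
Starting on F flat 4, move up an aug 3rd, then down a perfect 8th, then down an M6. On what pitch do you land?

C 3

Fb4 up an augmented third → A4 (5 semitones).
A perfect octave down from A4 is A3.
A major sixth down from A3 is C3.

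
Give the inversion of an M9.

minor seventh

First reduce the compound major ninth to its simple form, a major second.
Interval numbers invert to sum to nine: 2 + 7 = 9, so a second inverts to a seventh.
And major becomes minor under inversion, so we get a minor seventh.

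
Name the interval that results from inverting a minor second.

major seventh

The rule of nine gives the new number: 9 − 2 = 7, so a second becomes a seventh.
Quality inverts too: minor becomes major. That makes the inversion a major seventh.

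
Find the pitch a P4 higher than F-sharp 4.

B 4

The fourth takes the letter from F up to B.
A perfect fourth is 5 semitones; 5 semitones up from F#4 gives B4.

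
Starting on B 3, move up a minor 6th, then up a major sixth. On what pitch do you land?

A minor sixth up from B3 is G4.
A major sixth up from G4 is E5.

E 5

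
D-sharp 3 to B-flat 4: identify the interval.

D to B spans six letter names (D-E-F-G-A-B), plus an octave: a thirteenth.
A major thirteenth would be 21 semitones; D#3 to Bb4 is 19, two semitones narrower, so the interval is diminished.
(Equivalently, a compound diminished sixth: a diminished sixth plus an octave.)

diminished thirteenth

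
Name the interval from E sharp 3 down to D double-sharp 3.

Descending from E#3 to D##3 is the same interval as ascending D##3 to E#3.
D to E spans two letter names (D-E): a second.
At 1 semitone, D##3→E#3 falls one short of a major second: minor.

m2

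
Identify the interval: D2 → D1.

Descending from D2 to D1 is the same interval as ascending D1 to D2.
D to D is the same letter name, plus an octave: an octave.
The perfect octave spans 12 semitones, and D1 to D2 is exactly 12 semitones — so this is a perfect octave.

perfect 8th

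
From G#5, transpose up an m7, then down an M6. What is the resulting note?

G#5 up a minor seventh → F#6 (10 semitones).
Down a major sixth from F#6: A5 (9 semitones down).

A5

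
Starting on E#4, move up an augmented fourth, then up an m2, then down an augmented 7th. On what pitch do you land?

C4

Up an augmented fourth from E#4: A##4 (6 semitones up).
A##4 up a minor second → B#4 (1 semitone).
Down an augmented seventh from B#4: C4 (12 semitones down).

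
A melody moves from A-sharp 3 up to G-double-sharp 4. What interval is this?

M7

A to G spans seven letter names (A-B-C-D-E-F-G), so the interval is some kind of seventh.
Counting semitones, A#3→G##4 is 11, which is the major seventh.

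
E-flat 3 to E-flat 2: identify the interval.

Descending from Eb3 to Eb2 is the same interval as ascending Eb2 to Eb3.
E to E is the same letter name, plus an octave: an octave.
Counting semitones, Eb2→Eb3 is 12, which is the perfect octave.

perfect octave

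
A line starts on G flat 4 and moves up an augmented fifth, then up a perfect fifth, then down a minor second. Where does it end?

An augmented fifth up from Gb4 is D5.
A perfect fifth up from D5 is A5.
Down a minor second from A5: G#5 (1 semitone down).

G sharp 5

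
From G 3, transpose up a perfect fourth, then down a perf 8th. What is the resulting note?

G3 up a perfect fourth → C4 (5 semitones).
Down a perfect octave from C4: C3 (12 semitones down).

C 3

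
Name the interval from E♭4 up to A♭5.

P11

E to A spans four letter names (E-F-G-A), plus an octave: an eleventh.
Eb4 to Ab5 is 17 semitones, matching the perfect eleventh exactly, so the quality is perfect.
(Equivalently, a compound perfect fourth: a perfect fourth plus an octave.)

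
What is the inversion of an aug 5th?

diminished fourth

The rule of nine gives the new number: 9 − 5 = 4, so a fifth becomes a fourth.
Quality inverts too: augmented becomes diminished. That makes the inversion a diminished fourth.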